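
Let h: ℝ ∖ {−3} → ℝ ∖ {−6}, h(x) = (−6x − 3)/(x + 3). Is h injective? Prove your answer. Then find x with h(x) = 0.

-1/2

Suppose h(u) = h(v). Cross-multiplying: (−6u − 3)(v + 3) = (−6v − 3)(u + 3).
Expanding both sides and cancelling the symmetric terms leaves −15·(u − v) = 0. Since −15 ≠ 0, u = v. So h is injective.
Solving h(x) = 0: cross-multiplying gives −6x − 3 = 0(x + 3), which rearranges to −6x = 3, so x = −1/2.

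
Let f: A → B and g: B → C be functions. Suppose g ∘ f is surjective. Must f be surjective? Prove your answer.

No. Take A = {0, 1}, B = {0, 1, 2, 3, 4}, C = {0}, f(a) = 0 for every a ∈ A, and g(b) = 0 for every b ∈ B.
Then g ∘ f is surjective onto {0}, but 4 ∈ B has no preimage under f, so f is not surjective.

not surjective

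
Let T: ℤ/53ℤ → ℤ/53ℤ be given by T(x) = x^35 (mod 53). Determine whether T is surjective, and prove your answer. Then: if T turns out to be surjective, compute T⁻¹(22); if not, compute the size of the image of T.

Since 53 is prime, the nonzero elements of ℤ/53ℤ form a cyclic group of order 52.
As gcd(35, 52) = 1, raising to the 35th power is a bijection on this group: if x_1^35 ≡ x_2^35 then (x_1x_2^{−1})^35 = 1, and the only element of order dividing gcd(35, 52) = 1 is 1, so x_1 = x_2.
With T(0) = 0 this makes T injective on all of ℤ/53ℤ, hence bijective (finite equal-size domain and codomain). In particular T is surjective.
Since T is surjective, we find the preimage of 22. The inverse of x ↦ x^35 on (ℤ/53ℤ)^× is x ↦ x^3, because 35·3 = 105 = 2·52 + 1 ≡ 1 (mod 52) and x^{52} = 1 for x ≠ 0 (Fermat). So T⁻¹(22) = 22^3 mod 53.
Repeated squaring mod 53: 22^1 ≡ 22, 22^2 ≡ 22² = 484 ≡ 7. Since 3 = 2 + 1, 22^3 ≡ 7·22: 7·22 = 154 ≡ 48. So 22^3 ≡ 48 (mod 53).
Hence T⁻¹(22) = 48.

48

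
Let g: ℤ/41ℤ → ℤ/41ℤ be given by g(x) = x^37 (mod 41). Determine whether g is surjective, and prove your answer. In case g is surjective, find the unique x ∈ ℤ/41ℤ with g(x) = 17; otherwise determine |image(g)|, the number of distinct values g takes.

22

Since 41 is prime, the nonzero elements of ℤ/41ℤ form a cyclic group of order 40.
As gcd(37, 40) = 1, raising to the 37th power is a bijection on this group: if x_1^37 ≡ x_2^37 then (x_1x_2^{−1})^37 = 1, and the only element of order dividing gcd(37, 40) = 1 is 1, so x_1 = x_2.
With g(0) = 0 this makes g injective on all of ℤ/41ℤ, hence bijective (finite equal-size domain and codomain). In particular g is surjective.
Since g is surjective, we find the preimage of 17. The inverse of x ↦ x^37 on (ℤ/41ℤ)^× is x ↦ x^13, because 37·13 = 481 = 12·40 + 1 ≡ 1 (mod 40) and x^{40} = 1 for x ≠ 0 (Fermat). So g⁻¹(17) = 17^13 mod 41.
Repeated squaring mod 41: 17^1 ≡ 17, 17^2 ≡ 17² = 289 ≡ 2, 17^4 ≡ 2² = 4, 17^8 ≡ 4² = 16. Since 13 = 8 + 4 + 1, 17^13 ≡ 16·4·17: 16·4 = 64 ≡ 23, then 23·17 = 391 ≡ 22. So 17^13 ≡ 22 (mod 41).
Hence g⁻¹(17) = 22.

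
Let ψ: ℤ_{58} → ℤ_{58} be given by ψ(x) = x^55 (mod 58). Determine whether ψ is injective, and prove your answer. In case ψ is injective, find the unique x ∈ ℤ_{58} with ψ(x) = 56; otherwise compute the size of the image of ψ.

Computing x^55 mod 58 for each x (by repeated squaring, reducing mod 58 at every step), the values ψ(0), ψ(1), …, ψ(57) are: 0, 1, 44, 39, 22, 35, 34, 25, 40, 13, 32, 37, 46, 9, 56, 31, 20, 41, 50, 55, 16, 47, 4, 53, 52, 7, 48, 43, 28, 29, 30, 15, 10, 51, 6, 5, 54, 11, 42, 3, 8, 17, 38, 27, 2, 49, 12, 21, 26, 45, 18, 33, 24, 23, 36, 19, 14, 57.
Every element of ℤ_{58} appears exactly once in this list, so ψ is a bijection, and in particular injective.
Since ψ is injective, we read off the preimage of 56 from the same table: ψ(14) = 56, so ψ⁻¹(56) = 14.

14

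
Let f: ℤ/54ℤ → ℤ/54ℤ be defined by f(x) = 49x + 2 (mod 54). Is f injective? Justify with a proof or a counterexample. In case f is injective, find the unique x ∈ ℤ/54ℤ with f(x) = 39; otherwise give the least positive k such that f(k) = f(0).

25

By definition, f is injective if f(u) = f(v) implies u = v.
If f(u) = f(v), then 49u ≡ 49v (mod 54). Because gcd(49, 54) = 1, we may cancel 49 to get u ≡ v (mod 54).
So f is injective.
We now compute 49⁻¹ mod 54 explicitly. Euclid's algorithm: 54 = 1·49 + 5, 49 = 9·5 + 4, 5 = 1·4 + 1; back-substituting gives 1 = 43·49 − 39·54, so 49⁻¹ ≡ 43 (mod 54).
Since f is injective, we find f⁻¹(39): we need 49x ≡ 39 − 2 ≡ 37 (mod 54). Using 49⁻¹ = 43: x ≡ 43·37 = 1591 = 29·54 + 25, so x = 25.
Check: f(25) = 49·25 + 2 = 1227 = 22·54 + 39 ≡ 39 (mod 54).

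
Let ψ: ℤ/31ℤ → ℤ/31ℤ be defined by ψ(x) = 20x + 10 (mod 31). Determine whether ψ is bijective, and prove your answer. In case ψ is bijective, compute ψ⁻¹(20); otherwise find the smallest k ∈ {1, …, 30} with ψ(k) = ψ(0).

Recall: ψ is injective if ψ(u) = ψ(v) implies u = v.
If ψ(u) = ψ(v), then 20u ≡ 20v (mod 31). Because gcd(20, 31) = 1, we may cancel 20 to get u ≡ v (mod 31).
We now compute 20⁻¹ mod 31 explicitly. Euclid's algorithm: 31 = 1·20 + 11, 20 = 1·11 + 9, 11 = 1·9 + 2, 9 = 4·2 + 1; back-substituting gives 1 = 14·20 − 9·31, so 20⁻¹ ≡ 14 (mod 31).
Then y ↦ 14(y − 10) is a two-sided inverse to ψ, so every y ∈ ℤ/31ℤ has a preimage.
So ψ is bijective.
Since ψ is bijective, we compute ψ⁻¹(20): solve 20x + 10 ≡ 20 (mod 31), i.e. 20x ≡ 10 (mod 31).
Multiplying by 20⁻¹ = 14 gives x ≡ 14·10 = 140 = 4·31 + 16 ≡ 16 (mod 31).
Check: ψ(16) = 20·16 + 10 = 330 = 10·31 + 20 ≡ 20 (mod 31).

16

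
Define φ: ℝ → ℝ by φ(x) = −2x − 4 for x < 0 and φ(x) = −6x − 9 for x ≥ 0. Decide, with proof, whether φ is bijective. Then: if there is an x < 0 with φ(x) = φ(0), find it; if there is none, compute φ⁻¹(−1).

Both pieces are strictly decreasing (slopes −2 and −6), so each is injective on its own interval.
The left piece maps (−∞, 0) onto (−4, ∞); the right piece maps [0, ∞) onto (−∞, −9].
The images leave a gap (−4 has no preimage), so φ is not surjective, hence not bijective.
Because the two images are disjoint, no x < 0 has φ(x) = φ(0), so we compute φ⁻¹(−1): −1 lies in (−4, ∞), so solve −2x − 4 = −1: x = (−1 + 4)/(−2) = −3/2.

-3/2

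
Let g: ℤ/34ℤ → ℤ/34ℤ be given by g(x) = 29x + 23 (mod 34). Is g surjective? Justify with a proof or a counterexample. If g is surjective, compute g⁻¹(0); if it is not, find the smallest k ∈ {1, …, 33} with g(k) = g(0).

25

By definition, g is surjective if every y in the codomain equals g(x) for some x in the domain.
Since gcd(29, 34) = 1, 29 is invertible modulo 34. Euclid's algorithm: 34 = 1·29 + 5, 29 = 5·5 + 4, 5 = 1·4 + 1; back-substituting gives 1 = 27·29 − 23·34, so 29⁻¹ ≡ 27 (mod 34).
For any y ∈ ℤ/34ℤ, x = 27(y − 23) mod 34 satisfies g(x) = 29·27(y − 23) + 23 ≡ y (since 29·27 ≡ 1 mod 34). So every y has a preimage.
So g is surjective.
Since g is surjective, we find g⁻¹(0): we need 29x ≡ 0 − 23 ≡ 11 (mod 34). Using 29⁻¹ = 27: x ≡ 27·11 = 297 = 8·34 + 25, so x = 25.
Check: g(25) = 29·25 + 23 = 748 = 22·34 + 0 ≡ 0 (mod 34).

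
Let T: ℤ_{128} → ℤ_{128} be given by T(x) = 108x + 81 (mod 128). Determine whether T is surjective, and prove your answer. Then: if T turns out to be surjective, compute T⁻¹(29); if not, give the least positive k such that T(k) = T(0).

32

Since gcd(108, 128) = 4, we have 108x ≡ 0 (mod 4) for all x, so T(x) ≡ 1 (mod 4).
But 0 ≢ 1 (mod 4), so 0 ∈ ℤ_{128} has no preimage. So T is not surjective.
Since T is not surjective, we find the least positive k with T(k) = T(0): this means 108k ≡ 0 (mod 128), i.e. 128 ∣ 108k. Since gcd(108, 128) = 4, dividing through by 4 this holds exactly when 32 ∣ 27k, and as gcd(27, 32) = 1, exactly when 32 ∣ k.
The smallest positive such k is 32.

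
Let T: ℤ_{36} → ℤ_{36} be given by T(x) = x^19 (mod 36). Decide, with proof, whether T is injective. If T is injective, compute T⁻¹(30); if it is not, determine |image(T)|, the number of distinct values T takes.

T(0) = 0^19 = 0.
T(6): Repeated squaring mod 36: 6^1 ≡ 6, 6^2 ≡ 6² = 36 ≡ 0, 6^4 ≡ 0² = 0, 6^8 ≡ 0² = 0, 6^16 ≡ 0² = 0. Since 19 = 16 + 2 + 1, 6^19 ≡ 0·0·6: 0·0 = 0, then 0·6 = 0. So 6^19 ≡ 0 (mod 36).
So T(0) = T(6) = 0 while 0 ≠ 6, therefore T is not injective.
Since T is not injective, we determine |image(T)|. Computing x^19 mod 36 for each x (by repeated squaring, reducing mod 36 at every step), the values T(0), T(1), …, T(35) are: 0, 1, 20, 27, 4, 5, 0, 7, 8, 9, 28, 11, 0, 13, 32, 27, 16, 17, 0, 19, 20, 9, 4, 23, 0, 25, 8, 27, 28, 29, 0, 31, 32, 9, 16, 35.
The distinct values are {0, 1, 4, 5, 7, 8, 9, 11, 13, 16, 17, 19, 20, 23, 25, 27, 28, 29, 31, 32, 35}; there are 21 of them.

21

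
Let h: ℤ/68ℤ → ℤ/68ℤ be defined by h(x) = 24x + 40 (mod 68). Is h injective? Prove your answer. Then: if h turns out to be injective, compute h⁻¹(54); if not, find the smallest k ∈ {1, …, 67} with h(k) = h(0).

17

Recall that injectivity means: for all u, v in the domain, h(u) = h(v) implies u = v.
We have gcd(24, 68) = 4 > 1. Taking u = 0 and v = 17: h(0) = 40 and h(17) = 24·17 + 40 = 448 ≡ 40 (mod 68).
So h(0) = h(17) while 0 ≠ 17, so h is not injective.
Since h is not injective, we find the least positive k with h(k) = h(0): this means 24k ≡ 0 (mod 68), i.e. 68 ∣ 24k. Since gcd(24, 68) = 4, dividing through by 4 this holds exactly when 17 ∣ 6k, and as gcd(6, 17) = 1, exactly when 17 ∣ k.
The smallest positive such k is 17.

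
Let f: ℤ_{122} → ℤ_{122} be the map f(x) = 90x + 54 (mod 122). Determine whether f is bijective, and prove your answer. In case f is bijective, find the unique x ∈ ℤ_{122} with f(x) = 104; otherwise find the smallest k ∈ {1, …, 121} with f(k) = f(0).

61

By definition, f is injective when f(a) = f(b) forces a = b.
We have gcd(90, 122) = 2 > 1. Taking a = 0 and b = 61: f(0) = 54 and f(61) = 90·61 + 54 = 5544 ≡ 54 (mod 122).
So f(0) = f(61) while 0 ≠ 61, so f is not injective, hence not bijective.
Since f is not bijective, we find the least positive k with f(k) = f(0): this means 90k ≡ 0 (mod 122), i.e. 122 ∣ 90k. Since gcd(90, 122) = 2, dividing through by 2 this holds exactly when 61 ∣ 45k, and as gcd(45, 61) = 1, exactly when 61 ∣ k.
The smallest positive such k is 61.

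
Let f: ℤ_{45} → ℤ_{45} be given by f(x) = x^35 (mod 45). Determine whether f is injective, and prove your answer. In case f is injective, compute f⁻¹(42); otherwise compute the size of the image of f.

35

f(0) = 0^35 = 0.
f(15): Repeated squaring mod 45: 15^1 ≡ 15, 15^2 ≡ 15² = 225 ≡ 0, 15^4 ≡ 0² = 0, 15^8 ≡ 0² = 0, 15^16 ≡ 0² = 0, 15^32 ≡ 0² = 0. Since 35 = 32 + 2 + 1, 15^35 ≡ 0·0·15: 0·0 = 0, then 0·15 = 0. So 15^35 ≡ 0 (mod 45).
So f(0) = f(15) = 0 while 0 ≠ 15, so f is not injective.
Since f is not injective, we determine |image(f)|. Computing x^35 mod 45 for each x (by repeated squaring, reducing mod 45 at every step), the values f(0), f(1), …, f(44) are: 0, 1, 23, 27, 34, 20, 36, 13, 17, 9, 10, 41, 18, 7, 29, 0, 31, 8, 27, 19, 5, 36, 43, 2, 9, 40, 26, 18, 37, 14, 0, 16, 38, 27, 4, 35, 36, 28, 32, 9, 25, 11, 18, 22, 44.
The distinct values are {0, 1, 2, 4, 5, 7, 8, 9, 10, 11, 13, 14, 16, 17, 18, 19, 20, 22, 23, 25, 26, 27, 28, 29, 31, 32, 34, 35, 36, 37, 38, 40, 41, 43, 44}; there are 35 of them.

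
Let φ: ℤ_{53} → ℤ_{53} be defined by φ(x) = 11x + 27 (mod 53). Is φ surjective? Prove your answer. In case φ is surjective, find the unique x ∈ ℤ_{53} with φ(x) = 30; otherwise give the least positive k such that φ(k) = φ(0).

Since gcd(11, 53) = 1, 11 is invertible modulo 53. Euclid's algorithm: 53 = 4·11 + 9, 11 = 1·9 + 2, 9 = 4·2 + 1; back-substituting gives 1 = 29·11 − 6·53, so 11⁻¹ ≡ 29 (mod 53).
Then y ↦ 29(y − 27) is a two-sided inverse to φ, so every y ∈ ℤ_{53} has a preimage.
Hence φ is surjective.
Since φ is surjective, we find φ⁻¹(30): we need 11x ≡ 30 − 27 ≡ 3 (mod 53). Using 11⁻¹ = 29: x ≡ 29·3 = 87 = 1·53 + 34, so x = 34.
Check: φ(34) = 11·34 + 27 = 401 = 7·53 + 30 ≡ 30 (mod 53).

34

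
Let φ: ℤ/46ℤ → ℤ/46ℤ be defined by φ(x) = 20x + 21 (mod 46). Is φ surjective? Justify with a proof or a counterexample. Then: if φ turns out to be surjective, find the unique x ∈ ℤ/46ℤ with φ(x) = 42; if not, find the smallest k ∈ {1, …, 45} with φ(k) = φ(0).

Since gcd(20, 46) = 2, we have 20x ≡ 0 (mod 2) for all x, so φ(x) ≡ 1 (mod 2).
But 0 ≢ 1 (mod 2), so 0 ∈ ℤ/46ℤ has no preimage. So φ is not surjective.
Since φ is not surjective, we find the least positive k with φ(k) = φ(0): this means 20k ≡ 0 (mod 46), i.e. 46 ∣ 20k. Since gcd(20, 46) = 2, dividing through by 2 this holds exactly when 23 ∣ 10k, and as gcd(10, 23) = 1, exactly when 23 ∣ k.
The smallest positive such k is 23.

23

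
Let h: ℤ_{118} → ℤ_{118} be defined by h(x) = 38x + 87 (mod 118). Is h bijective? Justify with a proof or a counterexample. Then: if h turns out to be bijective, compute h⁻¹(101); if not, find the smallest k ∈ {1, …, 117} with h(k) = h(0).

By definition, h is injective if h(s) = h(t) implies s = t.
We have gcd(38, 118) = 2 > 1. Taking s = 0 and t = 59: h(0) = 87 and h(59) = 38·59 + 87 = 2329 ≡ 87 (mod 118).
So h(0) = h(59) while 0 ≠ 59, thus h is not injective, hence not bijective.
Since h is not bijective, we find the least positive k with h(k) = h(0): this means 38k ≡ 0 (mod 118), i.e. 118 ∣ 38k. Since gcd(38, 118) = 2, dividing through by 2 this holds exactly when 59 ∣ 19k, and as gcd(19, 59) = 1, exactly when 59 ∣ k.
The smallest positive such k is 59.

59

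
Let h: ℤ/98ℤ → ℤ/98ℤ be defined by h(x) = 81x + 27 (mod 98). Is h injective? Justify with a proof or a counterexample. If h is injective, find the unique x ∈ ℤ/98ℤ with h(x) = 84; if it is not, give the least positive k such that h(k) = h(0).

37

Suppose h(x_1) = h(x_2) in ℤ/98ℤ. Then 81x_1 + 27 ≡ 81x_2 + 27 (mod 98), thus 81(x_1 − x_2) ≡ 0 (mod 98).
Since gcd(81, 98) = 1, 81 is invertible modulo 98, so x_1 − x_2 ≡ 0 (mod 98), i.e. x_1 = x_2.
So h is injective.
We now compute 81⁻¹ mod 98 explicitly. Euclid's algorithm: 98 = 1·81 + 17, 81 = 4·17 + 13, 17 = 1·13 + 4, 13 = 3·4 + 1; back-substituting gives 1 = 23·81 − 19·98, so 81⁻¹ ≡ 23 (mod 98).
Since h is injective, we find h⁻¹(84): we need 81x ≡ 84 − 27 ≡ 57 (mod 98). Using 81⁻¹ = 23: x ≡ 23·57 = 1311 = 13·98 + 37, so x = 37.
Check: h(37) = 81·37 + 27 = 3024 = 30·98 + 84 ≡ 84 (mod 98).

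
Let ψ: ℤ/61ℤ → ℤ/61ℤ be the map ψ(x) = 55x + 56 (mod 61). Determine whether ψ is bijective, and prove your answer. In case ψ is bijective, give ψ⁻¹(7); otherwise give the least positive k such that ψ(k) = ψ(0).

59

Recall that injectivity means: for all x_1, x_2 in the domain, ψ(x_1) = ψ(x_2) implies x_1 = x_2.
Suppose ψ(x_1) = ψ(x_2) in ℤ/61ℤ. Then 55x_1 + 56 ≡ 55x_2 + 56 (mod 61), hence 55(x_1 − x_2) ≡ 0 (mod 61).
Since gcd(55, 61) = 1, 55 is invertible modulo 61, therefore x_1 − x_2 ≡ 0 (mod 61), i.e. x_1 = x_2.
We now compute 55⁻¹ mod 61 explicitly. Euclid's algorithm: 61 = 1·55 + 6, 55 = 9·6 + 1; back-substituting gives 1 = 10·55 − 9·61, so 55⁻¹ ≡ 10 (mod 61).
For any y ∈ ℤ/61ℤ, x = 10(y − 56) mod 61 satisfies ψ(x) = 55·10(y − 56) + 56 ≡ y (since 55·10 ≡ 1 mod 61). So every y has a preimage.
Hence ψ is bijective.
Since ψ is bijective, we compute ψ⁻¹(7): solve 55x + 56 ≡ 7 (mod 61), i.e. 55x ≡ 12 (mod 61).
Multiplying by 55⁻¹ = 10 gives x ≡ 10·12 = 120 = 1·61 + 59 ≡ 59 (mod 61).
Check: ψ(59) = 55·59 + 56 = 3301 = 54·61 + 7 ≡ 7 (mod 61).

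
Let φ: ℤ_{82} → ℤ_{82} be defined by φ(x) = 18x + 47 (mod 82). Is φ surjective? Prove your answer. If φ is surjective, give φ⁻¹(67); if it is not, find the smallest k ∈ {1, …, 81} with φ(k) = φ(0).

By definition, surjectivity means every element of the codomain has a preimage under φ.
Since gcd(18, 82) = 2, we have 18x ≡ 0 (mod 2) for all x, so φ(x) ≡ 1 (mod 2).
But 0 ≢ 1 (mod 2), so 0 ∈ ℤ_{82} has no preimage. So φ is not surjective.
Since φ is not surjective, we find the least positive k with φ(k) = φ(0): this means 18k ≡ 0 (mod 82), i.e. 82 ∣ 18k. Since gcd(18, 82) = 2, dividing through by 2 this holds exactly when 41 ∣ 9k, and as gcd(9, 41) = 1, exactly when 41 ∣ k.
The smallest positive such k is 41.

41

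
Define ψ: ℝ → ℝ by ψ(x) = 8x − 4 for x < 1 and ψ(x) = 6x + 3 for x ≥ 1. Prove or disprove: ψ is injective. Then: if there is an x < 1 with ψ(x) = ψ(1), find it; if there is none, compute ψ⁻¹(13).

Both pieces are strictly increasing (slopes 8 and 6), so each is injective on its own interval.
The left piece maps (−∞, 1) onto (−∞, 4); the right piece maps [1, ∞) onto [9, ∞).
These images are disjoint, so no value is attained by both pieces. Therefore ψ is injective.
Because the two images are disjoint, no x < 1 has ψ(x) = ψ(1), so we compute ψ⁻¹(13): 13 lies in [9, ∞), so solve 6x + 3 = 13: x = (13 − 3)/6 = 5/3.

5/3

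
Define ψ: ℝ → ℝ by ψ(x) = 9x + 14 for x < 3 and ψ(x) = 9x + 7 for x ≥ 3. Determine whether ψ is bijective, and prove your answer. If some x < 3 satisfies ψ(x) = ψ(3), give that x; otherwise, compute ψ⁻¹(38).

20/9

Both pieces are strictly increasing (slopes 9 and 9), so each is injective on its own interval.
The left piece maps (−∞, 3) onto (−∞, 41); the right piece maps [3, ∞) onto [34, ∞).
These images overlap. In particular ψ(3) = 34 (right piece), and solving 9x + 14 = 34 on the left piece gives x = 20/9 < 3.
So ψ(20/9) = ψ(3) with 20/9 ≠ 3, and ψ is not injective, hence not bijective. This x = 20/9 is the requested value below 3.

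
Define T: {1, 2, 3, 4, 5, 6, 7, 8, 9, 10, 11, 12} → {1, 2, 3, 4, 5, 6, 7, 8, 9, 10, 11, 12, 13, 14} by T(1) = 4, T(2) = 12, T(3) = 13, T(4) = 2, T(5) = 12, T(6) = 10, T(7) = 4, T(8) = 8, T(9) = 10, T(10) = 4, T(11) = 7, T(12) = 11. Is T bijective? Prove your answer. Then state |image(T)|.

8

T(2) = 12 = T(5) with 2 ≠ 5, so T is not injective, hence not bijective.
The image of T is {2, 4, 7, 8, 10, 11, 12, 13}, which has 8 elements.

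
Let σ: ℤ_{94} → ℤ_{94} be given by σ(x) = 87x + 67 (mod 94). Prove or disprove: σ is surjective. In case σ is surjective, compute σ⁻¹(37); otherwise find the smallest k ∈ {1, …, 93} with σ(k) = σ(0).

58

Since gcd(87, 94) = 1, 87 is invertible modulo 94. Euclid's algorithm: 94 = 1·87 + 7, 87 = 12·7 + 3, 7 = 2·3 + 1; back-substituting gives 1 = 67·87 − 62·94, so 87⁻¹ ≡ 67 (mod 94).
For any y ∈ ℤ_{94}, x = 67(y − 67) mod 94 satisfies σ(x) = 87·67(y − 67) + 67 ≡ y (since 87·67 ≡ 1 mod 94). So every y has a preimage.
Thus σ is surjective.
Since σ is surjective, we compute σ⁻¹(37): solve 87x + 67 ≡ 37 (mod 94), i.e. 87x ≡ 64 (mod 94).
Multiplying by 87⁻¹ = 67 gives x ≡ 67·64 = 4288 = 45·94 + 58 ≡ 58 (mod 94).
Check: σ(58) = 87·58 + 67 = 5113 = 54·94 + 37 ≡ 37 (mod 94).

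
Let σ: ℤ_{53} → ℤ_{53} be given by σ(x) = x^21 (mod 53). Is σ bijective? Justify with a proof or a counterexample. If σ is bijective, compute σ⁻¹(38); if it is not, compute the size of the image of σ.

Since 53 is prime, the nonzero elements of ℤ_{53} form a cyclic group of order 52.
As gcd(21, 52) = 1, raising to the 21st power is a bijection on this group: if x_1^21 ≡ x_2^21 then (x_1x_2^{−1})^21 = 1, and the only element of order dividing gcd(21, 52) = 1 is 1, so x_1 = x_2.
With σ(0) = 0 this makes σ injective on all of ℤ_{53}, hence bijective (finite equal-size domain and codomain). In particular σ is bijective.
Since σ is bijective, we find the preimage of 38. The inverse of x ↦ x^21 on (ℤ_{53})^× is x ↦ x^5, because 21·5 = 105 = 2·52 + 1 ≡ 1 (mod 52) and x^{52} = 1 for x ≠ 0 (Fermat). So σ⁻¹(38) = 38^5 mod 53.
Repeated squaring mod 53: 38^1 ≡ 38, 38^2 ≡ 38² = 1444 ≡ 13, 38^4 ≡ 13² = 169 ≡ 10. Since 5 = 4 + 1, 38^5 ≡ 10·38: 10·38 = 380 ≡ 9. So 38^5 ≡ 9 (mod 53).
Hence σ⁻¹(38) = 9.

9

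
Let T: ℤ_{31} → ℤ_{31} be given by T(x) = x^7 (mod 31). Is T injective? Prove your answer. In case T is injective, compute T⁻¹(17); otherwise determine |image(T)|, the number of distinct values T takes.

3

Since 31 is prime, the nonzero elements of ℤ_{31} form a cyclic group of order 30.
As gcd(7, 30) = 1, raising to the 7th power is a bijection on this group: if u^7 ≡ v^7 then (uv^{−1})^7 = 1, and the only element of order dividing gcd(7, 30) = 1 is 1, so u = v.
With T(0) = 0 this makes T injective on all of ℤ_{31}, hence bijective (finite equal-size domain and codomain). In particular T is injective.
Since T is injective, we find the preimage of 17. The inverse of x ↦ x^7 on (ℤ_{31})^× is x ↦ x^13, because 7·13 = 91 = 3·30 + 1 ≡ 1 (mod 30) and x^{30} = 1 for x ≠ 0 (Fermat). So T⁻¹(17) = 17^13 mod 31.
Repeated squaring mod 31: 17^1 ≡ 17, 17^2 ≡ 17² = 289 ≡ 10, 17^4 ≡ 10² = 100 ≡ 7, 17^8 ≡ 7² = 49 ≡ 18. Since 13 = 8 + 4 + 1, 17^13 ≡ 18·7·17: 18·7 = 126 ≡ 2, then 2·17 = 34 ≡ 3. So 17^13 ≡ 3 (mod 31).
Hence T⁻¹(17) = 3.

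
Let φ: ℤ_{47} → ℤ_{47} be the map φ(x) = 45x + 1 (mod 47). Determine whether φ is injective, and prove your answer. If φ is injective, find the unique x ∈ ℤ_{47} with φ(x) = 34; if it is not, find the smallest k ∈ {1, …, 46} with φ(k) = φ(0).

Recall that injectivity means: for all x_1, x_2 in the domain, φ(x_1) = φ(x_2) implies x_1 = x_2.
Suppose φ(x_1) = φ(x_2) in ℤ_{47}. Then 45x_1 + 1 ≡ 45x_2 + 1 (mod 47), so 45(x_1 − x_2) ≡ 0 (mod 47).
Since gcd(45, 47) = 1, 45 is invertible modulo 47, therefore x_1 − x_2 ≡ 0 (mod 47), i.e. x_1 = x_2.
Therefore φ is injective.
We now compute 45⁻¹ mod 47 explicitly. Euclid's algorithm: 47 = 1·45 + 2, 45 = 22·2 + 1; back-substituting gives 1 = 23·45 − 22·47, so 45⁻¹ ≡ 23 (mod 47).
Since φ is injective, we find φ⁻¹(34): we need 45x ≡ 34 − 1 ≡ 33 (mod 47). Using 45⁻¹ = 23: x ≡ 23·33 = 759 = 16·47 + 7, so x = 7.
Check: φ(7) = 45·7 + 1 = 316 = 6·47 + 34 ≡ 34 (mod 47).

7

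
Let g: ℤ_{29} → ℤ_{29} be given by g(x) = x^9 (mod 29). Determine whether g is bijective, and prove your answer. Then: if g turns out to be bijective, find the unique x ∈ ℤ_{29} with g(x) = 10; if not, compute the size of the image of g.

27

Since 29 is prime, the nonzero elements of ℤ_{29} form a cyclic group of order 28.
As gcd(9, 28) = 1, raising to the 9th power is a bijection on this group: if s^9 ≡ t^9 then (st^{−1})^9 = 1, and the only element of order dividing gcd(9, 28) = 1 is 1, so s = t.
With g(0) = 0 this makes g injective on all of ℤ_{29}, hence bijective (finite equal-size domain and codomain). In particular g is bijective.
Since g is bijective, we find the preimage of 10. The inverse of x ↦ x^9 on (ℤ_{29})^× is x ↦ x^25, because 9·25 = 225 = 8·28 + 1 ≡ 1 (mod 28) and x^{28} = 1 for x ≠ 0 (Fermat). So g⁻¹(10) = 10^25 mod 29.
Repeated squaring mod 29: 10^1 ≡ 10, 10^2 ≡ 10² = 100 ≡ 13, 10^4 ≡ 13² = 169 ≡ 24, 10^8 ≡ 24² = 576 ≡ 25, 10^16 ≡ 25² = 625 ≡ 16. Since 25 = 16 + 8 + 1, 10^25 ≡ 16·25·10: 16·25 = 400 ≡ 23, then 23·10 = 230 ≡ 27. So 10^25 ≡ 27 (mod 29).
Hence g⁻¹(10) = 27.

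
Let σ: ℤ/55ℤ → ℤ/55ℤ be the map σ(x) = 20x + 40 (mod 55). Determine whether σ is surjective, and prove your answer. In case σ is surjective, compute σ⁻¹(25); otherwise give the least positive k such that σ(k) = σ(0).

Recall that σ is surjective if every y in the codomain equals σ(x) for some x in the domain.
Since gcd(20, 55) = 5, we have 20x ≡ 0 (mod 5) for all x, so σ(x) ≡ 0 (mod 5).
But 1 ≢ 0 (mod 5), so 1 ∈ ℤ/55ℤ has no preimage. Therefore σ is not surjective.
Since σ is not surjective, we find the least positive k with σ(k) = σ(0): this means 20k ≡ 0 (mod 55), i.e. 55 ∣ 20k. Since gcd(20, 55) = 5, dividing through by 5 this holds exactly when 11 ∣ 4k, and as gcd(4, 11) = 1, exactly when 11 ∣ k.
The smallest positive such k is 11.

11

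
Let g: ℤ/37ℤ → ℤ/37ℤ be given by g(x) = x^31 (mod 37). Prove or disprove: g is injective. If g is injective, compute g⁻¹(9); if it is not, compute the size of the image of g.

Since 37 is prime, the nonzero elements of ℤ/37ℤ form a cyclic group of order 36.
As gcd(31, 36) = 1, raising to the 31st power is a bijection on this group: if s^31 ≡ t^31 then (st^{−1})^31 = 1, and the only element of order dividing gcd(31, 36) = 1 is 1, so s = t.
With g(0) = 0 this makes g injective on all of ℤ/37ℤ, hence bijective (finite equal-size domain and codomain). In particular g is injective.
Since g is injective, we find the preimage of 9. The inverse of x ↦ x^31 on (ℤ/37ℤ)^× is x ↦ x^7, because 31·7 = 217 = 6·36 + 1 ≡ 1 (mod 36) and x^{36} = 1 for x ≠ 0 (Fermat). So g⁻¹(9) = 9^7 mod 37.
Repeated squaring mod 37: 9^1 ≡ 9, 9^2 ≡ 9² = 81 ≡ 7, 9^4 ≡ 7² = 49 ≡ 12. Since 7 = 4 + 2 + 1, 9^7 ≡ 12·7·9: 12·7 = 84 ≡ 10, then 10·9 = 90 ≡ 16. So 9^7 ≡ 16 (mod 37).
Hence g⁻¹(9) = 16.

16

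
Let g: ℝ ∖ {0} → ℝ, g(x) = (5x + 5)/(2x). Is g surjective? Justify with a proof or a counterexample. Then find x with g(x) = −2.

-5/9

If g(x) = 5/2, cross-multiplying gives 2(5x + 5) = 5(2x), which simplifies to 10 = 0 — false.  So 5/2 has no preimage and g is not surjective.
Solving g(x) = −2: cross-multiplying gives 5x + 5 = −2(2x), which rearranges to 9x = −5, so x = −5/9.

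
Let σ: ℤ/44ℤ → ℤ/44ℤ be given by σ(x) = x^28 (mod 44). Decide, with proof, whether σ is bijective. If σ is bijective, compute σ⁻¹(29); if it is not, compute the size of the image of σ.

σ(10): Repeated squaring mod 44: 10^1 ≡ 10, 10^2 ≡ 10² = 100 ≡ 12, 10^4 ≡ 12² = 144 ≡ 12, 10^8 ≡ 12² = 144 ≡ 12, 10^16 ≡ 12² = 144 ≡ 12. Since 28 = 16 + 8 + 4, 10^28 ≡ 12·12·12: 12·12 = 144 ≡ 12, then 12·12 = 144 ≡ 12. So 10^28 ≡ 12 (mod 44).
σ(12): Repeated squaring mod 44: 12^1 ≡ 12, 12^2 ≡ 12² = 144 ≡ 12, 12^4 ≡ 12² = 144 ≡ 12, 12^8 ≡ 12² = 144 ≡ 12, 12^16 ≡ 12² = 144 ≡ 12. Since 28 = 16 + 8 + 4, 12^28 ≡ 12·12·12: 12·12 = 144 ≡ 12, then 12·12 = 144 ≡ 12. So 12^28 ≡ 12 (mod 44).
So σ(10) = σ(12) = 12 while 10 ≠ 12, therefore σ is not injective, hence not bijective.
Since σ is not bijective, we determine |image(σ)|. Computing x^28 mod 44 for each x (by repeated squaring, reducing mod 44 at every step), the values σ(0), σ(1), …, σ(43) are: 0, 1, 36, 5, 20, 37, 4, 9, 16, 25, 12, 33, 12, 25, 16, 9, 4, 37, 20, 5, 36, 1, 0, 1, 36, 5, 20, 37, 4, 9, 16, 25, 12, 33, 12, 25, 16, 9, 4, 37, 20, 5, 36, 1.
The distinct values are {0, 1, 4, 5, 9, 12, 16, 20, 25, 33, 36, 37}; there are 12 of them.

12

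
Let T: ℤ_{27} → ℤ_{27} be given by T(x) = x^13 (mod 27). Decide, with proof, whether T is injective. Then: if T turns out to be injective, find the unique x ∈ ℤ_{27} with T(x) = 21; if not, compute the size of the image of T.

T(0) = 0^13 = 0.
T(3): Repeated squaring mod 27: 3^1 ≡ 3, 3^2 ≡ 3² = 9, 3^4 ≡ 9² = 81 ≡ 0, 3^8 ≡ 0² = 0. Since 13 = 8 + 4 + 1, 3^13 ≡ 0·0·3: 0·0 = 0, then 0·3 = 0. So 3^13 ≡ 0 (mod 27).
So T(0) = T(3) = 0 while 0 ≠ 3, thus T is not injective.
Since T is not injective, we determine |image(T)|. Computing x^13 mod 27 for each x (by repeated squaring, reducing mod 27 at every step), the values T(0), T(1), …, T(26) are: 0, 1, 11, 0, 13, 23, 0, 25, 8, 0, 10, 20, 0, 22, 5, 0, 7, 17, 0, 19, 2, 0, 4, 14, 0, 16, 26.
The distinct values are {0, 1, 2, 4, 5, 7, 8, 10, 11, 13, 14, 16, 17, 19, 20, 22, 23, 25, 26}; there are 19 of them.

19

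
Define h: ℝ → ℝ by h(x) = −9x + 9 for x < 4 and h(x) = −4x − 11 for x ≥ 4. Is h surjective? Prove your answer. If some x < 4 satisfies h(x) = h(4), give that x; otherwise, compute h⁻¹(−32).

21/4

Both pieces are strictly decreasing (slopes −9 and −4), so each is injective on its own interval.
The left piece maps (−∞, 4) onto (−27, ∞); the right piece maps [4, ∞) onto (−∞, −27].
These images together cover ℝ, so h is surjective.
Because the two images are disjoint, no x < 4 has h(x) = h(4), so we compute h⁻¹(−32): −32 lies in (−∞, −27], so solve −4x − 11 = −32: x = (−32 + 11)/(−4) = 21/4.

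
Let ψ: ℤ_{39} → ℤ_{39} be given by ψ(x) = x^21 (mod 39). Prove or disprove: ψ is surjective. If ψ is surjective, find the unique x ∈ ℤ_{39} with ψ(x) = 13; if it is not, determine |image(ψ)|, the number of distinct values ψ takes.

ψ(2): Repeated squaring mod 39: 2^1 ≡ 2, 2^2 ≡ 2² = 4, 2^4 ≡ 4² = 16, 2^8 ≡ 16² = 256 ≡ 22, 2^16 ≡ 22² = 484 ≡ 16. Since 21 = 16 + 4 + 1, 2^21 ≡ 16·16·2: 16·16 = 256 ≡ 22, then 22·2 = 44 ≡ 5. So 2^21 ≡ 5 (mod 39).
ψ(5): Repeated squaring mod 39: 5^1 ≡ 5, 5^2 ≡ 5² = 25, 5^4 ≡ 25² = 625 ≡ 1, 5^8 ≡ 1² = 1, 5^16 ≡ 1² = 1. Since 21 = 16 + 4 + 1, 5^21 ≡ 1·1·5: 1·1 = 1, then 1·5 = 5. So 5^21 ≡ 5 (mod 39).
So ψ(2) = ψ(5) = 5 while 2 ≠ 5, therefore ψ is not injective.
A non-injective map from the 39-element set ℤ_{39} to itself takes at most 38 distinct values, so it cannot be surjective. Hence ψ is not surjective.
Since ψ is not surjective, we determine |image(ψ)|. Computing x^21 mod 39 for each x (by repeated squaring, reducing mod 39 at every step), the values ψ(0), ψ(1), …, ψ(38) are: 0, 1, 5, 27, 25, 5, 18, 34, 8, 27, 25, 8, 12, 13, 14, 18, 1, 38, 18, 31, 8, 21, 1, 38, 21, 25, 26, 27, 31, 14, 12, 31, 5, 21, 34, 14, 12, 34, 38.
The distinct values are {0, 1, 5, 8, 12, 13, 14, 18, 21, 25, 26, 27, 31, 34, 38}; there are 15 of them.

15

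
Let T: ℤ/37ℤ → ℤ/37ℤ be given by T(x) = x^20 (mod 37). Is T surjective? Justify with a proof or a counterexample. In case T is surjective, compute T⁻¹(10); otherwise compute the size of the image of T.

10

T(1) = 1^20 = 1.
T(6): Repeated squaring mod 37: 6^1 ≡ 6, 6^2 ≡ 6² = 36, 6^4 ≡ 36² = 1296 ≡ 1, 6^8 ≡ 1² = 1, 6^16 ≡ 1² = 1. Since 20 = 16 + 4, 6^20 ≡ 1·1: 1·1 = 1. So 6^20 ≡ 1 (mod 37).
So T(1) = T(6) = 1 while 1 ≠ 6, thus T is not injective.
A non-injective map from the 37-element set ℤ/37ℤ to itself takes at most 36 distinct values, so it cannot be surjective. So T is not surjective.
Since T is not surjective, we determine |image(T)|. Computing x^20 mod 37 for each x (by repeated squaring, reducing mod 37 at every step), the values T(0), T(1), …, T(36) are: 0, 1, 33, 9, 16, 12, 1, 12, 10, 7, 26, 10, 33, 16, 26, 34, 34, 7, 9, 9, 7, 34, 34, 26, 16, 33, 10, 26, 7, 10, 12, 1, 12, 16, 9, 33, 1.
The distinct values are {0, 1, 7, 9, 10, 12, 16, 26, 33, 34}; there are 10 of them.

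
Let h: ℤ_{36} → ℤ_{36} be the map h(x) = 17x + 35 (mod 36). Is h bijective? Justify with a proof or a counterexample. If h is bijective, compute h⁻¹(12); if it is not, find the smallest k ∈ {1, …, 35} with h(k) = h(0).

Suppose h(s) = h(t) in ℤ_{36}. Then 17s + 35 ≡ 17t + 35 (mod 36), so 17(s − t) ≡ 0 (mod 36).
Since gcd(17, 36) = 1, 17 is invertible modulo 36, thus s − t ≡ 0 (mod 36), i.e. s = t.
We now compute 17⁻¹ mod 36 explicitly. Euclid's algorithm: 36 = 2·17 + 2, 17 = 8·2 + 1; back-substituting gives 1 = 17·17 − 8·36, so 17⁻¹ ≡ 17 (mod 36).
Then y ↦ 17(y − 35) is a two-sided inverse to h, so every y ∈ ℤ_{36} has a preimage.
Thus h is bijective.
Since h is bijective, we compute h⁻¹(12): solve 17x + 35 ≡ 12 (mod 36), i.e. 17x ≡ 13 (mod 36).
Multiplying by 17⁻¹ = 17 gives x ≡ 17·13 = 221 = 6·36 + 5 ≡ 5 (mod 36).
Check: h(5) = 17·5 + 35 = 120 = 3·36 + 12 ≡ 12 (mod 36).

5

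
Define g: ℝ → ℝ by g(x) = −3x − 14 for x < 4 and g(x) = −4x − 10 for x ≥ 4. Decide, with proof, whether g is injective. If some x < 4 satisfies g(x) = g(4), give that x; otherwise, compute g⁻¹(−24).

Both pieces are strictly decreasing (slopes −3 and −4), so each is injective on its own interval.
The left piece maps (−∞, 4) onto (−26, ∞); the right piece maps [4, ∞) onto (−∞, −26].
These images are disjoint, so no value is attained by both pieces. Therefore g is injective.
Because the two images are disjoint, no x < 4 has g(x) = g(4), so we compute g⁻¹(−24): −24 lies in (−26, ∞), so solve −3x − 14 = −24: x = (−24 + 14)/(−3) = 10/3.

10/3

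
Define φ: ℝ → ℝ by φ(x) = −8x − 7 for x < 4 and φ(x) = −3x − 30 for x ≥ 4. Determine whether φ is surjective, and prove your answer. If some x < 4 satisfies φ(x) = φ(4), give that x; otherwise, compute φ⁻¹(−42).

Both pieces are strictly decreasing (slopes −8 and −3), so each is injective on its own interval.
The left piece maps (−∞, 4) onto (−39, ∞); the right piece maps [4, ∞) onto (−∞, −42].
The union (−39, ∞) ∪ (−∞, −42] omits the interval between −39 and −42; in particular −39 has no preimage. So φ is not surjective.
Because the two images are disjoint, no x < 4 has φ(x) = φ(4), so we compute φ⁻¹(−42): −42 lies in (−∞, −42], so solve −3x − 30 = −42: x = (−42 + 30)/(−3) = 4.

4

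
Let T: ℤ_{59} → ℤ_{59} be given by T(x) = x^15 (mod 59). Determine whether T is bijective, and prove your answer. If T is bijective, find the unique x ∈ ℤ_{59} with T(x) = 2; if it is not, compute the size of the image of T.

55

Since 59 is prime, the nonzero elements of ℤ_{59} form a cyclic group of order 58.
As gcd(15, 58) = 1, raising to the 15th power is a bijection on this group: if x_1^15 ≡ x_2^15 then (x_1x_2^{−1})^15 = 1, and the only element of order dividing gcd(15, 58) = 1 is 1, so x_1 = x_2.
With T(0) = 0 this makes T injective on all of ℤ_{59}, hence bijective (finite equal-size domain and codomain). In particular T is bijective.
Since T is bijective, we find the preimage of 2. The inverse of x ↦ x^15 on (ℤ_{59})^× is x ↦ x^31, because 15·31 = 465 = 8·58 + 1 ≡ 1 (mod 58) and x^{58} = 1 for x ≠ 0 (Fermat). So T⁻¹(2) = 2^31 mod 59.
Repeated squaring mod 59: 2^1 ≡ 2, 2^2 ≡ 2² = 4, 2^4 ≡ 4² = 16, 2^8 ≡ 16² = 256 ≡ 20, 2^16 ≡ 20² = 400 ≡ 46. Since 31 = 16 + 8 + 4 + 2 + 1, 2^31 ≡ 46·20·16·4·2: 46·20 = 920 ≡ 35, then 35·16 = 560 ≡ 29, then 29·4 = 116 ≡ 57, then 57·2 = 114 ≡ 55. So 2^31 ≡ 55 (mod 59).
Hence T⁻¹(2) = 55.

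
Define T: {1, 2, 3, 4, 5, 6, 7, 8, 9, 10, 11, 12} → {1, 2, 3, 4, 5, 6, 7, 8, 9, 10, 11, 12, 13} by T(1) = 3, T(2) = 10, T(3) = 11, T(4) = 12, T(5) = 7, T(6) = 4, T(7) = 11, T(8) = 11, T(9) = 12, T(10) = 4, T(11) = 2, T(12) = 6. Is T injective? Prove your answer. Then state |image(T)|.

8

T(3) = 11 = T(7) with 3 ≠ 7, so T is not injective.
The image of T is {2, 3, 4, 6, 7, 10, 11, 12}, which has 8 elements.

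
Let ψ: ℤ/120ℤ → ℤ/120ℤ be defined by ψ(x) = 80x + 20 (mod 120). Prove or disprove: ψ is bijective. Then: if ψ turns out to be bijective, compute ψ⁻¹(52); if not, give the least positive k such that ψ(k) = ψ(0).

3

We have gcd(80, 120) = 40 > 1. Taking u = 0 and v = 3: ψ(0) = 20 and ψ(3) = 80·3 + 20 = 260 ≡ 20 (mod 120).
So ψ(0) = ψ(3) while 0 ≠ 3, so ψ is not injective, hence not bijective.
Since ψ is not bijective, we find the least positive k with ψ(k) = ψ(0): this means 80k ≡ 0 (mod 120), i.e. 120 ∣ 80k. Since gcd(80, 120) = 40, dividing through by 40 this holds exactly when 3 ∣ 2k, and as gcd(2, 3) = 1, exactly when 3 ∣ k.
The smallest positive such k is 3.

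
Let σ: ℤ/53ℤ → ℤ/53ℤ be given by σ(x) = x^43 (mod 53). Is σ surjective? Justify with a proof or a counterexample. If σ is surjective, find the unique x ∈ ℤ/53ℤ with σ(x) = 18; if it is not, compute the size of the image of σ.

26

Since 53 is prime, the nonzero elements of ℤ/53ℤ form a cyclic group of order 52.
As gcd(43, 52) = 1, raising to the 43rd power is a bijection on this group: if s^43 ≡ t^43 then (st^{−1})^43 = 1, and the only element of order dividing gcd(43, 52) = 1 is 1, so s = t.
With σ(0) = 0 this makes σ injective on all of ℤ/53ℤ, hence bijective (finite equal-size domain and codomain). In particular σ is surjective.
Since σ is surjective, we find the preimage of 18. The inverse of x ↦ x^43 on (ℤ/53ℤ)^× is x ↦ x^23, because 43·23 = 989 = 19·52 + 1 ≡ 1 (mod 52) and x^{52} = 1 for x ≠ 0 (Fermat). So σ⁻¹(18) = 18^23 mod 53.
Repeated squaring mod 53: 18^1 ≡ 18, 18^2 ≡ 18² = 324 ≡ 6, 18^4 ≡ 6² = 36, 18^8 ≡ 36² = 1296 ≡ 24, 18^16 ≡ 24² = 576 ≡ 46. Since 23 = 16 + 4 + 2 + 1, 18^23 ≡ 46·36·6·18: 46·36 = 1656 ≡ 13, then 13·6 = 78 ≡ 25, then 25·18 = 450 ≡ 26. So 18^23 ≡ 26 (mod 53).
Hence σ⁻¹(18) = 26.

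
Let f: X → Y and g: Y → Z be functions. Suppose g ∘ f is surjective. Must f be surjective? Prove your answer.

No. Take X = {0, 1}, Y = {0, 1, 2, 3, 4}, Z = {0}, f(a) = 0 for every a ∈ X, and g(b) = 0 for every b ∈ Y.
Then g ∘ f is surjective onto {0}, but 4 ∈ Y has no preimage under f, so f is not surjective.

not surjective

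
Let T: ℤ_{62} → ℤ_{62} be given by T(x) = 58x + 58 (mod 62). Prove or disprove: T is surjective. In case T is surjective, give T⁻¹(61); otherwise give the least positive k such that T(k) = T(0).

Since gcd(58, 62) = 2, we have 58x ≡ 0 (mod 2) for all x, so T(x) ≡ 0 (mod 2).
But 1 ≢ 0 (mod 2), so 1 ∈ ℤ_{62} has no preimage. So T is not surjective.
Since T is not surjective, we find the least positive k with T(k) = T(0): this means 58k ≡ 0 (mod 62), i.e. 62 ∣ 58k. Since gcd(58, 62) = 2, dividing through by 2 this holds exactly when 31 ∣ 29k, and as gcd(29, 31) = 1, exactly when 31 ∣ k.
The smallest positive such k is 31.

31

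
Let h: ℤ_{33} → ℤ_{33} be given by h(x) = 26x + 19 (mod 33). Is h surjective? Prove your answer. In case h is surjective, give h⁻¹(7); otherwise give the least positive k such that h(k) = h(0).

30

Since gcd(26, 33) = 1, 26 is invertible modulo 33. Euclid's algorithm: 33 = 1·26 + 7, 26 = 3·7 + 5, 7 = 1·5 + 2, 5 = 2·2 + 1; back-substituting gives 1 = 14·26 − 11·33, so 26⁻¹ ≡ 14 (mod 33).
For any y ∈ ℤ_{33}, x = 14(y − 19) mod 33 satisfies h(x) = 26·14(y − 19) + 19 ≡ y (since 26·14 ≡ 1 mod 33). So every y has a preimage.
Hence h is surjective.
Since h is surjective, we find h⁻¹(7): we need 26x ≡ 7 − 19 ≡ 21 (mod 33). Using 26⁻¹ = 14: x ≡ 14·21 = 294 = 8·33 + 30, so x = 30.
Check: h(30) = 26·30 + 19 = 799 = 24·33 + 7 ≡ 7 (mod 33).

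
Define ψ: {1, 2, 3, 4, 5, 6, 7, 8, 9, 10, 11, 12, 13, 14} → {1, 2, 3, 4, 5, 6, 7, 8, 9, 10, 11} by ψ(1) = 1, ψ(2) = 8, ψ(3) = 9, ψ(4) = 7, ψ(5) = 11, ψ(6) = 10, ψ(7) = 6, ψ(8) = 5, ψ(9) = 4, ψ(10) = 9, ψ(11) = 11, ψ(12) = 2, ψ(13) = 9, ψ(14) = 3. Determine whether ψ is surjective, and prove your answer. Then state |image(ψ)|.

11

Every element of the codomain has a preimage: 1 = ψ(1), 2 = ψ(12), 3 = ψ(14), 4 = ψ(9), 5 = ψ(8), 6 = ψ(7), 7 = ψ(4), 8 = ψ(2), 9 = ψ(3), 10 = ψ(6), 11 = ψ(5).
So ψ is surjective.
The image of ψ is {1, 2, 3, 4, 5, 6, 7, 8, 9, 10, 11}, which has 11 elements.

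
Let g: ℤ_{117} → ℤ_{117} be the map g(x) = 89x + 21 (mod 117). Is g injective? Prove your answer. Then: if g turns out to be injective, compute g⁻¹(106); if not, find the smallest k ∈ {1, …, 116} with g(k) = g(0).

Suppose g(x_1) = g(x_2) in ℤ_{117}. Then 89x_1 + 21 ≡ 89x_2 + 21 (mod 117), so 89(x_1 − x_2) ≡ 0 (mod 117).
Since gcd(89, 117) = 1, 89 is invertible modulo 117, therefore x_1 − x_2 ≡ 0 (mod 117), i.e. x_1 = x_2.
So g is injective.
We now compute 89⁻¹ mod 117 explicitly. Euclid's algorithm: 117 = 1·89 + 28, 89 = 3·28 + 5, 28 = 5·5 + 3, 5 = 1·3 + 2, 3 = 1·2 + 1; back-substituting gives 1 = 71·89 − 54·117, so 89⁻¹ ≡ 71 (mod 117).
Since g is injective, we find g⁻¹(106): we need 89x ≡ 106 − 21 ≡ 85 (mod 117). Using 89⁻¹ = 71: x ≡ 71·85 = 6035 = 51·117 + 68, so x = 68.
Check: g(68) = 89·68 + 21 = 6073 = 51·117 + 106 ≡ 106 (mod 117).

68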